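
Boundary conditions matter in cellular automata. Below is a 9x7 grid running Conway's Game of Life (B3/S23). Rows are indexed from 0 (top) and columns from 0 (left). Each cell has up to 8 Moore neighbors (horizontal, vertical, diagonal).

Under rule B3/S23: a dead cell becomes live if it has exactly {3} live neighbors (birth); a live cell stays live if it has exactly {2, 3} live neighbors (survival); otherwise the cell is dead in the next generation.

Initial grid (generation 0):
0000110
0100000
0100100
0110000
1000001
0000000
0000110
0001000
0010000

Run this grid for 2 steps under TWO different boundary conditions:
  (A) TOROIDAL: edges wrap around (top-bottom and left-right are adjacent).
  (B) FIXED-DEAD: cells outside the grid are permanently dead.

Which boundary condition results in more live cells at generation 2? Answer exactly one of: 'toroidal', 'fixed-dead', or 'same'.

Under TOROIDAL boundary, generation 2:
0001010
0000000
1110000
0010000
1110001
1000011
0001100
0000010
0001100
Population = 18

Under FIXED-DEAD boundary, generation 2:
0000000
0000000
1010000
0010000
1110000
0000000
0001110
0001100
0000000
Population = 11

Comparison: toroidal=18, fixed-dead=11 -> toroidal

Answer: toroidal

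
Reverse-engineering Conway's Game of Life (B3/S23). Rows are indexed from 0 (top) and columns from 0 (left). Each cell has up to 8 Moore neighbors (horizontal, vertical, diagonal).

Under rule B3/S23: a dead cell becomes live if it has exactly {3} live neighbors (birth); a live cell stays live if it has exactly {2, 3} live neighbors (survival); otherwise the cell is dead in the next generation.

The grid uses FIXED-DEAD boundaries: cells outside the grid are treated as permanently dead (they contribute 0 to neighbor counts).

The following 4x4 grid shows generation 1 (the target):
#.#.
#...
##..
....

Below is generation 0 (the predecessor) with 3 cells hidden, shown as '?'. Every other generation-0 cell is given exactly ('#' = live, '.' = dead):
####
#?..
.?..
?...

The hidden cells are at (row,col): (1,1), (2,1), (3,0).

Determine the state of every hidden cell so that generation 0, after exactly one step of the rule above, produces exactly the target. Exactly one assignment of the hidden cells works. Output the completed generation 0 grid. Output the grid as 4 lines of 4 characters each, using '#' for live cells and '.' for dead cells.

Answer: ####
##..
....
#...

Derivation:
Hidden generation-0 cells (in order): (1,1), (2,1), (3,0).
A hidden cell only influences target cells in its own 3x3 neighborhood. Try each of the 2^3 = 8 assignments, step the completed generation 0 forward once under B3/S23, and compare with the target:
  (1,1)=. (2,1)=. (3,0)=. -> step gives (0,1)='#' but target has '.' -> reject
  (1,1)=. (2,1)=. (3,0)=# -> step gives (0,1)='#' but target has '.' -> reject
  (1,1)=. (2,1)=# (3,0)=. -> step gives (0,1)='#' but target has '.' -> reject
  (1,1)=. (2,1)=# (3,0)=# -> step gives (0,1)='#' but target has '.' -> reject
  (1,1)=# (2,1)=. (3,0)=. -> step gives (2,0)='.' but target has '#' -> reject
  (1,1)=# (2,1)=. (3,0)=# -> step reproduces the target at every cell -> ACCEPT
  (1,1)=# (2,1)=# (3,0)=. -> step gives (1,0)='.' but target has '#' -> reject
  (1,1)=# (2,1)=# (3,0)=# -> step gives (1,0)='.' but target has '#' -> reject
Unique solution: (1,1)=live, (2,1)=dead, (3,0)=live.
Check: live-neighbor counts of every cell in the completed generation 0:
3431
3442
3310
0100
Applying B3/S23 to generation 0 with these counts gives:
#.#.
#...
##..
....
which matches the target exactly.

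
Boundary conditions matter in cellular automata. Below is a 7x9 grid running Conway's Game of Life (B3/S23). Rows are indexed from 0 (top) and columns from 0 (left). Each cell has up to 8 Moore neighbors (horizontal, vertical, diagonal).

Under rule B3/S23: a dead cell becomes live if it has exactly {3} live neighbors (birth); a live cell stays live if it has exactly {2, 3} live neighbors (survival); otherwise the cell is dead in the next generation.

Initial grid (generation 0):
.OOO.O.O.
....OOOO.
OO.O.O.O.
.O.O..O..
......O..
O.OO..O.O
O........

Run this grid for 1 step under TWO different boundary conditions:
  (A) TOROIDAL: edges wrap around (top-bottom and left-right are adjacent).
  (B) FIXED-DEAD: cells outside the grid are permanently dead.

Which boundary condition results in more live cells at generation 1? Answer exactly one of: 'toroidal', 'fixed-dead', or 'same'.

Under TOROIDAL boundary, generation 1:
.OOO.O.OO
O......O.
OO.O...OO
OO..OOOO.
OO.O.OO..
OO.....OO
O...O.OO.
Population = 32

Under FIXED-DEAD boundary, generation 1:
..OO.O.O.
O......OO
OO.O...O.
OO..OOOO.
.O.O.OO..
.O.....O.
.O.......
Population = 24

Comparison: toroidal=32, fixed-dead=24 -> toroidal

Answer: toroidal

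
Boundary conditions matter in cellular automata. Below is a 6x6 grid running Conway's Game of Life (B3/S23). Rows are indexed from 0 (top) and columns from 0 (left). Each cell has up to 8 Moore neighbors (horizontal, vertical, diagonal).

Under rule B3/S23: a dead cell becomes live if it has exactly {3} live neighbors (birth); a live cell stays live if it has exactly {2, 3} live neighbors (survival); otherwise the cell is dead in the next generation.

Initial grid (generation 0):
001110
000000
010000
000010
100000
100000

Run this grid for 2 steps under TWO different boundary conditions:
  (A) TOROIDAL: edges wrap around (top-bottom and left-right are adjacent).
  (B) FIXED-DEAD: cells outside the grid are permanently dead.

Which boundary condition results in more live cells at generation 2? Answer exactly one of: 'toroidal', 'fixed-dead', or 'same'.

Under TOROIDAL boundary, generation 2:
000100
001100
000000
000000
100010
101000
Population = 7

Under FIXED-DEAD boundary, generation 2:
001100
001100
000000
000000
000000
000000
Population = 4

Comparison: toroidal=7, fixed-dead=4 -> toroidal

Answer: toroidal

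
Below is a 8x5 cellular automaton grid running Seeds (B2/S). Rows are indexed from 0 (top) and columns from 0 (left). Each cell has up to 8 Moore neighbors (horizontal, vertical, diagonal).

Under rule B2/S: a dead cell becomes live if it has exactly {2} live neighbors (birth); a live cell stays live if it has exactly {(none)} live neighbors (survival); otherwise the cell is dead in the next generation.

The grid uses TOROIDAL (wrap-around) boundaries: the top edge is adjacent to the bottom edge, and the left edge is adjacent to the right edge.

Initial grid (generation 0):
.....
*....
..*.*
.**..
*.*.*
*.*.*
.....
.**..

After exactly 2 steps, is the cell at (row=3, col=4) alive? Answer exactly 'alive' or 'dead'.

Simulating step by step:
Generation 0 (given above): 13 live cells
Generation 1: 6 live cells
*.*..
.*.**
.....
.....
.....
.....
....*
.....
Generation 2: 8 live cells
.....
.....
*.***
.....
.....
.....
.....
**.**

Cell (3,4) at generation 2: 0 -> dead

Answer: dead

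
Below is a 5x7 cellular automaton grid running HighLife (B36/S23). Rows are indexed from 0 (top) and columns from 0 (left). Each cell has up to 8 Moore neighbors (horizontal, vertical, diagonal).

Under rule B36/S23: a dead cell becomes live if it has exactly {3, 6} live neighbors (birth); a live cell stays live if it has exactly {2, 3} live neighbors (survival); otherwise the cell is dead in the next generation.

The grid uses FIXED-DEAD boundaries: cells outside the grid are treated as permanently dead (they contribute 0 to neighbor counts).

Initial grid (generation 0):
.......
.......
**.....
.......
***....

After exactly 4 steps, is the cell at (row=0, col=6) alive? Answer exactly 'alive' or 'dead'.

Simulating step by step:
Generation 0 (given above): 5 live cells
Generation 1: 2 live cells
.......
.......
.......
..*....
.*.....
Generation 2: 0 live cells
.......
.......
.......
.......
.......
Generation 3: 0 live cells
.......
.......
.......
.......
.......
Generation 4: 0 live cells
.......
.......
.......
.......
.......

Cell (0,6) at generation 4: 0 -> dead

Answer: dead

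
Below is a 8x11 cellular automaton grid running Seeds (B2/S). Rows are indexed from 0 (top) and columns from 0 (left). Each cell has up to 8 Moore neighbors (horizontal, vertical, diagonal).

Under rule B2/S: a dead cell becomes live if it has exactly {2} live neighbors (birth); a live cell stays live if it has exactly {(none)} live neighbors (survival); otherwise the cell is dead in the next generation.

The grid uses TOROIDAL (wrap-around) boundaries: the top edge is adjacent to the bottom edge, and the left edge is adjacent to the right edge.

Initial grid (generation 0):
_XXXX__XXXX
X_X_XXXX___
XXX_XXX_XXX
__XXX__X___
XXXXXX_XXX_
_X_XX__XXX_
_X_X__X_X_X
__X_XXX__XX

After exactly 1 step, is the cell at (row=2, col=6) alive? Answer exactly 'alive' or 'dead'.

Answer: dead

Derivation:
Simulating step by step:
Generation 0 (given above): 53 live cells
Generation 1: 0 live cells
___________
___________
___________
___________
___________
___________
___________
___________

Cell (2,6) at generation 1: 0 -> dead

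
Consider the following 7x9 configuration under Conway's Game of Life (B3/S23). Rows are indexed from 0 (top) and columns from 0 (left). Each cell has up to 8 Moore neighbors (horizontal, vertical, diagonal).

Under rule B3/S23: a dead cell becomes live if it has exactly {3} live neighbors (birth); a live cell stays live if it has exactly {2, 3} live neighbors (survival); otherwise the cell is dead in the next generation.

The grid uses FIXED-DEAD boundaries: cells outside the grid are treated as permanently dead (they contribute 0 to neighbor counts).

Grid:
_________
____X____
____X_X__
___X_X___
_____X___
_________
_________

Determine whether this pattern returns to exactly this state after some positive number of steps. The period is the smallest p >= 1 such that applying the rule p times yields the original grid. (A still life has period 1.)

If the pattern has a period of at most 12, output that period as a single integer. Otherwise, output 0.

Simulating and comparing each generation to the original:
Gen 0 (original, given above): 6 live cells
Gen 1: 6 live cells, differs from original
Gen 2: 6 live cells, MATCHES original -> period = 2

Answer: 2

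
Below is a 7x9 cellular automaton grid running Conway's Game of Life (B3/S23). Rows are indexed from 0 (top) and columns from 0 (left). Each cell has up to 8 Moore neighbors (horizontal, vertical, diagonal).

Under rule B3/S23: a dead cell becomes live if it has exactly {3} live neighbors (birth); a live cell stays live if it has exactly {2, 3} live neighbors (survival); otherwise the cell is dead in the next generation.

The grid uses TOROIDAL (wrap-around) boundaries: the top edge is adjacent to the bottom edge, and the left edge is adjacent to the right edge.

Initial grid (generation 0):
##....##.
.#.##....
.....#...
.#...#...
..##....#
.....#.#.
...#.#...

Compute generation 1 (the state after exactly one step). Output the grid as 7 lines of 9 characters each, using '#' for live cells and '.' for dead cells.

Simulating step by step:
Generation 0 (given above): 17 live cells
Generation 1: 25 live cells
(generation 1 grid is the final answer)

Answer: ##.#.##..
###.###..
..#..#...
..#.#....
..#.#.#..
..##..#..
....##.##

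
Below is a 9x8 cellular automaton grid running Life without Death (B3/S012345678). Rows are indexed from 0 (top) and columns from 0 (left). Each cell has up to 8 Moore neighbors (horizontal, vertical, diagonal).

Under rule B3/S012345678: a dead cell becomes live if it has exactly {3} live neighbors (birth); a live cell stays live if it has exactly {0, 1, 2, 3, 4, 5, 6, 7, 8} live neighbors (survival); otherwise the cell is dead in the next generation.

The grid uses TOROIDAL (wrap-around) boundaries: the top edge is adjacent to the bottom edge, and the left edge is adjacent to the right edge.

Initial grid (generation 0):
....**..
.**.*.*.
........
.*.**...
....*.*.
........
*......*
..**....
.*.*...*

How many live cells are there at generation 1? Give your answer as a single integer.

Simulating step by step:
Generation 0 (given above): 18 live cells
Generation 1: 31 live cells
**..***.
.****.*.
.*..**..
.*.***..
...****.
.......*
*......*
.***...*
.*.*...*
Population at generation 1: 31

Answer: 31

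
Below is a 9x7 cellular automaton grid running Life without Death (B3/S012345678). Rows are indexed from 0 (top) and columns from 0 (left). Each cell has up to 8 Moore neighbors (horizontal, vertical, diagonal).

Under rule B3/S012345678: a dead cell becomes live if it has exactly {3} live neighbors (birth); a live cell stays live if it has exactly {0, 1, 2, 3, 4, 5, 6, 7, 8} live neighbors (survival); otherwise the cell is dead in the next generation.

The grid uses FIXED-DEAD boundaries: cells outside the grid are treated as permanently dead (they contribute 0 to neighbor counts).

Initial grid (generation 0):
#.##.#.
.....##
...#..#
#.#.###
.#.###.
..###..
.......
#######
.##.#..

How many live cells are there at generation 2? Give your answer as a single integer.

Simulating step by step:
Generation 0 (given above): 30 live cells
Generation 1: 38 live cells
#.#####
..##.##
...#..#
###.###
.#.####
..####.
.......
#######
###.#..
Generation 2: 43 live cells
#######
.###.##
...#..#
###.###
##.####
..#####
......#
#######
###.#..
Population at generation 2: 43

Answer: 43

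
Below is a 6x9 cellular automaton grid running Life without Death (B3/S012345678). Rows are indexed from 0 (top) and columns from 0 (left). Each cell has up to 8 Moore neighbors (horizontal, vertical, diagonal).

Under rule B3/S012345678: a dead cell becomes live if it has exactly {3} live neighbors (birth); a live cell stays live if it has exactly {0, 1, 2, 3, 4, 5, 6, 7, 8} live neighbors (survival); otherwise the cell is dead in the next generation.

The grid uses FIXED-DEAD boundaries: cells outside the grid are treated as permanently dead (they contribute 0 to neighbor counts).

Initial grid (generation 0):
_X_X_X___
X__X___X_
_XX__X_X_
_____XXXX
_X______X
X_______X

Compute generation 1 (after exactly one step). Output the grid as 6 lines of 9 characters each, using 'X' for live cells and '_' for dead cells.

Simulating step by step:
Generation 0 (given above): 18 live cells
Generation 1: 24 live cells
(generation 1 grid is the final answer)

Answer: _XXXXX___
X__X___X_
_XX_XX_X_
_XX__XXXX
_X____X_X
X_______X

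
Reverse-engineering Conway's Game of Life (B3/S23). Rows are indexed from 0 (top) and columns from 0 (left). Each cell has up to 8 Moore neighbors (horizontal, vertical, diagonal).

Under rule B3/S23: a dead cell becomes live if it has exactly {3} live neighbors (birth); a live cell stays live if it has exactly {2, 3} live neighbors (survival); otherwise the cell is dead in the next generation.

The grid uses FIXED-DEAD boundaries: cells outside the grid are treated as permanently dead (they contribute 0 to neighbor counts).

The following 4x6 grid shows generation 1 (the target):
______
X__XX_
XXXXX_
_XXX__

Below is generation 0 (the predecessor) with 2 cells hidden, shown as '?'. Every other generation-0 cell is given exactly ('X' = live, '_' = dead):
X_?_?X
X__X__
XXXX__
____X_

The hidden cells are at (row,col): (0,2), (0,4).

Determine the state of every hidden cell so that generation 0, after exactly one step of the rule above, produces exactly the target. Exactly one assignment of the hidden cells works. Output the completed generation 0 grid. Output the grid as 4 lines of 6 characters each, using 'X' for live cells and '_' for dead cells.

Answer: X____X
X__X__
XXXX__
____X_

Derivation:
Hidden generation-0 cells (in order): (0,2), (0,4).
A hidden cell only influences target cells in its own 3x3 neighborhood. Try each of the 2^2 = 4 assignments, step the completed generation 0 forward once under B3/S23, and compare with the target:
  (0,2)=_ (0,4)=_ -> step reproduces the target at every cell -> ACCEPT
  (0,2)=_ (0,4)=X -> step gives (0,4)='X' but target has '_' -> reject
  (0,2)=X (0,4)=_ -> step gives (0,1)='X' but target has '_' -> reject
  (0,2)=X (0,4)=X -> step gives (0,1)='X' but target has '_' -> reject
Unique solution: (0,2)=dead, (0,4)=dead.
Check: live-neighbor counts of every cell in the completed generation 0:
121120
354231
233331
233311
Applying B3/S23 to generation 0 with these counts gives:
______
X__XX_
XXXXX_
_XXX__
which matches the target exactly.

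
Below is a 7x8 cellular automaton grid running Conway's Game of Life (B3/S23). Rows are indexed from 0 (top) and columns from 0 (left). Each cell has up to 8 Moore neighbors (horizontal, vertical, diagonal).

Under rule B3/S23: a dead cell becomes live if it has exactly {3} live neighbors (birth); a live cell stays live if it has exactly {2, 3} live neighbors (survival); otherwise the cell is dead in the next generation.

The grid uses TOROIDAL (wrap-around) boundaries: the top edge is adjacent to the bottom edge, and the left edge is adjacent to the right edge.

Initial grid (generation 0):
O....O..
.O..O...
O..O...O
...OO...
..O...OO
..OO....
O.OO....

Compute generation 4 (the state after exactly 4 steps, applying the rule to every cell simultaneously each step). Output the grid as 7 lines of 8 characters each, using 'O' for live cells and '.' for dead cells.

Simulating step by step:
Generation 0 (given above): 17 live cells
Generation 1: 21 live cells
O.OOO...
.O..O..O
O.OO....
O.OOO.O.
..O.O...
.......O
..OOO...
Generation 2: 19 live cells
O....O..
....O..O
O....O..
....OO.O
.OO.OO.O
..O.O...
.OO.O...
Generation 3: 25 live cells
OO.OOO..
O...OOOO
O....O.O
.O.O...O
OOO.....
O...O...
.OO.OO..
Generation 4: 12 live cells
(generation 4 grid is the final answer)

Answer: ........
...O....
.O...O..
......OO
..OO...O
O...OO..
..O.....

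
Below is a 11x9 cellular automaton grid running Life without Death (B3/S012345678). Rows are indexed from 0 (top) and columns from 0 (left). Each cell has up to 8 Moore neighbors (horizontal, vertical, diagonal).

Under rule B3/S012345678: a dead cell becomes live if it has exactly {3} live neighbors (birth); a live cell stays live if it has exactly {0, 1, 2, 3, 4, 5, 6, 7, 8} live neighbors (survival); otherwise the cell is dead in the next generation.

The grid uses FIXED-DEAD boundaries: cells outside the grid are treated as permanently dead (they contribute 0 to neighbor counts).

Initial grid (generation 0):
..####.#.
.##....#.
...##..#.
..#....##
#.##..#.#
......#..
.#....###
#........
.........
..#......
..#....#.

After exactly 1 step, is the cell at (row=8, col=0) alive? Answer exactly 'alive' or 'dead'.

Answer: dead

Derivation:
Simulating step by step:
Generation 0 (given above): 28 live cells
Generation 1: 43 live cells
.#######.
.##..#.##
.#.##.##.
.##.#.###
####..#.#
.##..##.#
.#....###
#......#.
.........
..#......
..#....#.

Cell (8,0) at generation 1: 0 -> dead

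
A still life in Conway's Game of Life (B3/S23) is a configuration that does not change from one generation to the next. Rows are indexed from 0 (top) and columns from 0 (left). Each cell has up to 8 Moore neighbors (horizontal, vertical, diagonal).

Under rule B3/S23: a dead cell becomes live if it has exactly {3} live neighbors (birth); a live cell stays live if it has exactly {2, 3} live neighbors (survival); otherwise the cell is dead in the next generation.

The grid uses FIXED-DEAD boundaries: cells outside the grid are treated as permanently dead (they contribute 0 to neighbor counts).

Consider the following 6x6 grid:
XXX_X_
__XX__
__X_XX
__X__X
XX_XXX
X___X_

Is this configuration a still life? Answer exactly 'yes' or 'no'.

Answer: no

Derivation:
Compute generation 1 and compare to generation 0 (given above):
Generation 1:
_XX___
_____X
_XX_XX
__X___
XXXX_X
XX_XXX
Cell (0,0) differs: gen0=1 vs gen1=0 -> NOT a still life.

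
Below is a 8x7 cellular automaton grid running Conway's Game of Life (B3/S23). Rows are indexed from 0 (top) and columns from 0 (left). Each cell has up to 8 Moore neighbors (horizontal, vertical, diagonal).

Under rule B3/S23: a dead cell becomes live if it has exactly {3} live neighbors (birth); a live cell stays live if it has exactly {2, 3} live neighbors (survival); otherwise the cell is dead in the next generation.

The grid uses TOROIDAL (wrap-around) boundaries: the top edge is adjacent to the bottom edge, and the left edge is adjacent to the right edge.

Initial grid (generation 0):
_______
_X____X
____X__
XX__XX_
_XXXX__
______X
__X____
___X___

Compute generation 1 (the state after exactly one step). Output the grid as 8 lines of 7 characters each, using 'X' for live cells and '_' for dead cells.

Simulating step by step:
Generation 0 (given above): 14 live cells
Generation 1: 12 live cells
(generation 1 grid is the final answer)

Answer: _______
_______
_X__X_X
XX___X_
_XXXX_X
_X_____
_______
_______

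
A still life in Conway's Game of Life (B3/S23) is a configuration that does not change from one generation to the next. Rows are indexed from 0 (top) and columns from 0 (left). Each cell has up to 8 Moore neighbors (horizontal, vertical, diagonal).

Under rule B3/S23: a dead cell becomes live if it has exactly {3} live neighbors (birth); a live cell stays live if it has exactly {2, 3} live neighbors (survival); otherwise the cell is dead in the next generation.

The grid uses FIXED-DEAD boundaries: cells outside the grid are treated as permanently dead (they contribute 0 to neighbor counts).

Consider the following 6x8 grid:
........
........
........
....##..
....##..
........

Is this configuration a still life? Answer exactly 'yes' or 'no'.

Compute generation 1 and compare to generation 0 (given above):
Generation 1:
........
........
........
....##..
....##..
........
The grids are IDENTICAL -> still life.

Answer: yes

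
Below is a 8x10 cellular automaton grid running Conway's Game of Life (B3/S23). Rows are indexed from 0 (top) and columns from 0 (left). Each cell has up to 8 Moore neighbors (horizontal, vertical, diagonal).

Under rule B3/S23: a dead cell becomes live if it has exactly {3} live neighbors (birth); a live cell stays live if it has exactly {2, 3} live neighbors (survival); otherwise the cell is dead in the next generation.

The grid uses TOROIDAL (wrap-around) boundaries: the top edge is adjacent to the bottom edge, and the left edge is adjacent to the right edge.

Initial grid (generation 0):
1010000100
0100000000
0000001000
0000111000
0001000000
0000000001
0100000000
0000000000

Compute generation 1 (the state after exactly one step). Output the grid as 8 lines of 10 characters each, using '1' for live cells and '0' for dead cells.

Answer: 0100000000
0100000000
0000001000
0000111000
0000110000
0000000000
0000000000
0100000000

Derivation:
Simulating step by step:
Generation 0 (given above): 11 live cells
Generation 1: 9 live cells
(generation 1 grid is the final answer)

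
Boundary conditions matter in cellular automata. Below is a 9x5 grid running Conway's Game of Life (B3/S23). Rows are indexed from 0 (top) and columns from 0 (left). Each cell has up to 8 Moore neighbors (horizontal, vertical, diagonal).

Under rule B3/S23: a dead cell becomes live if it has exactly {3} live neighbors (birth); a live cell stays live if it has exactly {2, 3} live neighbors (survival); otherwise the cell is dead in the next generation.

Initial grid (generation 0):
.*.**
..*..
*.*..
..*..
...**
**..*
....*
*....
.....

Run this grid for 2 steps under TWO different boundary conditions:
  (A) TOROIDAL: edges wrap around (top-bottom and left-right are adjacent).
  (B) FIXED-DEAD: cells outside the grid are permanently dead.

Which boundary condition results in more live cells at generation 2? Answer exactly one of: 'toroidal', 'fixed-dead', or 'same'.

Answer: toroidal

Derivation:
Under TOROIDAL boundary, generation 2:
..*..
....*
.....
....*
.*..*
.*..*
.....
....*
...**
Population = 10

Under FIXED-DEAD boundary, generation 2:
..**.
.*...
...*.
....*
.*..*
*...*
.....
.....
.....
Population = 9

Comparison: toroidal=10, fixed-dead=9 -> toroidal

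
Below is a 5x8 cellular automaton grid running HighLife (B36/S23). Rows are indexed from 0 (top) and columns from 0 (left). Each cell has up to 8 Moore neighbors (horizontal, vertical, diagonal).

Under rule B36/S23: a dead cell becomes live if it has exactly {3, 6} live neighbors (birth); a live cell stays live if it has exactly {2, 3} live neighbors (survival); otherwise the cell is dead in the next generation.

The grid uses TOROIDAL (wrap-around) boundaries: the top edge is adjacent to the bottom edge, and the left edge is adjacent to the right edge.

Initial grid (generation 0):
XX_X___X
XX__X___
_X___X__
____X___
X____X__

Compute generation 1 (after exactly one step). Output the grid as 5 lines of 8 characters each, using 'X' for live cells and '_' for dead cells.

Answer: __X_X__X
____X__X
XX__XX__
____XX__
XX__X__X

Derivation:
Simulating step by step:
Generation 0 (given above): 12 live cells
Generation 1: 15 live cells
(generation 1 grid is the final answer)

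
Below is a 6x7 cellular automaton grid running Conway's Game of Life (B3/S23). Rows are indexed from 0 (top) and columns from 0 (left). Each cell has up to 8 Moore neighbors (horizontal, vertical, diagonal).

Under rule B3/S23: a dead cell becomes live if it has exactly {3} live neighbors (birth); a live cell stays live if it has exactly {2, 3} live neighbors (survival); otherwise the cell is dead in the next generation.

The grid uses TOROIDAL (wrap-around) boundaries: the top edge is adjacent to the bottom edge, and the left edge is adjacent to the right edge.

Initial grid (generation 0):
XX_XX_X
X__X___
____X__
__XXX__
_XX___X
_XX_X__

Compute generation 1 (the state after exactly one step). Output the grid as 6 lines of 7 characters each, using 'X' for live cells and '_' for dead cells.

Simulating step by step:
Generation 0 (given above): 17 live cells
Generation 1: 20 live cells
(generation 1 grid is the final answer)

Answer: ____XXX
XXXX_XX
__X_X__
_XX_XX_
X___XX_
____X_X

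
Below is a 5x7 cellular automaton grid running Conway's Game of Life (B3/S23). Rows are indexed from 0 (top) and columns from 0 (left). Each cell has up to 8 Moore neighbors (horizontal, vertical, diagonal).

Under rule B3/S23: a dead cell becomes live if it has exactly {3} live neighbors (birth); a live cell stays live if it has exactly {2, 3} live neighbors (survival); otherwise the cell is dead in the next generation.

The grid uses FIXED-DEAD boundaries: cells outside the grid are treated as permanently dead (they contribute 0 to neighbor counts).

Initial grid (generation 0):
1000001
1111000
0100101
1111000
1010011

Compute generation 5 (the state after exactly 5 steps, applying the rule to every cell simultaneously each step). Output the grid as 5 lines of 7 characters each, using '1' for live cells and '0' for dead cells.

Simulating step by step:
Generation 0 (given above): 17 live cells
Generation 1: 14 live cells
1010000
1011010
0000100
1001101
1011000
Generation 2: 15 live cells
0011000
0011100
0110000
0110110
0111100
Generation 3: 10 live cells
0010100
0000100
0000010
1000110
0100110
Generation 4: 8 live cells
0001000
0001110
0000010
0000001
0000110
Generation 5: 8 live cells
(generation 5 grid is the final answer)

Answer: 0001000
0001010
0000011
0000101
0000010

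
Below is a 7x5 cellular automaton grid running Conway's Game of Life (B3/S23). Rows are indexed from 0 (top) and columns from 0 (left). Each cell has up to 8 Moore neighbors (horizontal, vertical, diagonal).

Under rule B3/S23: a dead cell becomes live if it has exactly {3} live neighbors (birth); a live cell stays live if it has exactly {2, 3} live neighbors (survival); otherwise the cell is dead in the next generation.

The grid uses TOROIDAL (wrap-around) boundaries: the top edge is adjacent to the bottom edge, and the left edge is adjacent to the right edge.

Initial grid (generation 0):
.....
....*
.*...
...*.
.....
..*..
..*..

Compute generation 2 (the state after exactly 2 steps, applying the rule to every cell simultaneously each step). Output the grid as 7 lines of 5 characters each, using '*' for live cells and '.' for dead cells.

Simulating step by step:
Generation 0 (given above): 5 live cells
Generation 1: 0 live cells
.....
.....
.....
.....
.....
.....
.....
Generation 2: 0 live cells
(generation 2 grid is the final answer)

Answer: .....
.....
.....
.....
.....
.....
.....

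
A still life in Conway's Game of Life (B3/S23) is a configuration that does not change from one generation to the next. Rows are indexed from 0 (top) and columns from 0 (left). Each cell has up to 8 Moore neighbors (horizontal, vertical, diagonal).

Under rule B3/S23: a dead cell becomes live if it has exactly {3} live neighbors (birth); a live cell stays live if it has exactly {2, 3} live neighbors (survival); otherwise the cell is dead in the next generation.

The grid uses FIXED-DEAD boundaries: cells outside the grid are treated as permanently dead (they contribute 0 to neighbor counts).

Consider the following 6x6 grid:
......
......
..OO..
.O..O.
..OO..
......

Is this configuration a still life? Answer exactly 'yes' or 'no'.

Answer: yes

Derivation:
Compute generation 1 and compare to generation 0 (given above):
Generation 1:
......
......
..OO..
.O..O.
..OO..
......
The grids are IDENTICAL -> still life.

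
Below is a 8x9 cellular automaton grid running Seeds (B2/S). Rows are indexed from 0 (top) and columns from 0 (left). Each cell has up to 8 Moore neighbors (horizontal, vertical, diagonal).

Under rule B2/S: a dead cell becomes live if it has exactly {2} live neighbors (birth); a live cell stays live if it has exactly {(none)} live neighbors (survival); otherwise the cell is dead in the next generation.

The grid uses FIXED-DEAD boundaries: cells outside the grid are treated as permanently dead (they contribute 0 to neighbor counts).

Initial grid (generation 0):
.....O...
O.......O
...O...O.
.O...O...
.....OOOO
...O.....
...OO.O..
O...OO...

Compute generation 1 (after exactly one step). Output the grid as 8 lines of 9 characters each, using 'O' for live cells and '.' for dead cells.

Answer: .........
....O.OO.
OOO.O.O.O
..O......
..O......
..O.....O
..O......
......O..

Derivation:
Simulating step by step:
Generation 0 (given above): 18 live cells
Generation 1: 15 live cells
(generation 1 grid is the final answer)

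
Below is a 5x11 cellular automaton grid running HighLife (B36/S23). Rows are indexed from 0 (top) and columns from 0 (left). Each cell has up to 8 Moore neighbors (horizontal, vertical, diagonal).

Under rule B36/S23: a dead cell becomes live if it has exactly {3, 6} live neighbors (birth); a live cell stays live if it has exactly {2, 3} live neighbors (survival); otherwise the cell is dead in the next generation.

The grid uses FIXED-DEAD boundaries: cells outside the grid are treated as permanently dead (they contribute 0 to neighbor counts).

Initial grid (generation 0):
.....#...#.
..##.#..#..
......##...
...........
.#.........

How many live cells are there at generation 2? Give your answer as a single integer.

Simulating step by step:
Generation 0 (given above): 9 live cells
Generation 1: 7 live cells
....#......
....##.##..
......##...
...........
...........
Generation 2: 10 live cells
....##.....
....##.##..
.....####..
...........
...........
Population at generation 2: 10

Answer: 10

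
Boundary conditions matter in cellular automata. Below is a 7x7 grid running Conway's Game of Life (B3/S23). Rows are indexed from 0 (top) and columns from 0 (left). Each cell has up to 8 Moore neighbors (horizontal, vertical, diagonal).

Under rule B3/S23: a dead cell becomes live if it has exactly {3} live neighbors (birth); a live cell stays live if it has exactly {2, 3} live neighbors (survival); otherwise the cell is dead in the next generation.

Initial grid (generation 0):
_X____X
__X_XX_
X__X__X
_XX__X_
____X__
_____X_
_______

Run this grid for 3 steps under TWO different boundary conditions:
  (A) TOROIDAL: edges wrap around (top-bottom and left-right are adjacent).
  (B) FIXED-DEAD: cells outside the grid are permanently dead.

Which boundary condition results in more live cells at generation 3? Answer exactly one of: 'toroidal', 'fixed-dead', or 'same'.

Answer: fixed-dead

Derivation:
Under TOROIDAL boundary, generation 3:
___X__X
_X_X__X
X__X___
X_X____
X_X____
_X_____
_______
Population = 12

Under FIXED-DEAD boundary, generation 3:
__XXXXX
__XXX_X
__XX_XX
_____XX
_______
_______
_______
Population = 15

Comparison: toroidal=12, fixed-dead=15 -> fixed-dead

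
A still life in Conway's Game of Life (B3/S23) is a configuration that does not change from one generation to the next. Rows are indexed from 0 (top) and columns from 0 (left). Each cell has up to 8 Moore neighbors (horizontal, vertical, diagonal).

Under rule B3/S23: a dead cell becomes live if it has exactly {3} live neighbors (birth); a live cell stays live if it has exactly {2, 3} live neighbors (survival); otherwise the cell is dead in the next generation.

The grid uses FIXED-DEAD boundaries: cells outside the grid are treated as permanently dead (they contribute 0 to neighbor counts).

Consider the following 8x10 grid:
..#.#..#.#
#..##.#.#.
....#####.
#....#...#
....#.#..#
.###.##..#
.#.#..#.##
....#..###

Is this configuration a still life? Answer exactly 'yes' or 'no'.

Compute generation 1 and compare to generation 0 (given above):
Generation 1:
....##.##.
.........#
...#....##
.........#
.####.#.##
.#.#..#..#
.#.#..#...
.......#.#
Cell (0,2) differs: gen0=1 vs gen1=0 -> NOT a still life.

Answer: no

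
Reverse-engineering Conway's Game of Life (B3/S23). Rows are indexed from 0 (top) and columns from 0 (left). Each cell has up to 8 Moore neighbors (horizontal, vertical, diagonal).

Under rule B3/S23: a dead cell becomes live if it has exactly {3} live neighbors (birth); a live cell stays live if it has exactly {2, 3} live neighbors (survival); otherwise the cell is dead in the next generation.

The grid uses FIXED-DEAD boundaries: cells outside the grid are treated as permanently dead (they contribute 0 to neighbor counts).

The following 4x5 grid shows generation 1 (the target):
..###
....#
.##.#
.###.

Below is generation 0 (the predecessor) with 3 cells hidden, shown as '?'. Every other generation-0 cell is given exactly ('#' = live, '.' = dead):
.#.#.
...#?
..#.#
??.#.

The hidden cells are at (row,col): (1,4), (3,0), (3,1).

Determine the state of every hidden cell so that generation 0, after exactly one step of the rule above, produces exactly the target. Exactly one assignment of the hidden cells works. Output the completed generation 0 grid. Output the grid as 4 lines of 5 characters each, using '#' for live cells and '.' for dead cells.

Answer: .#.#.
...##
..#.#
##.#.

Derivation:
Hidden generation-0 cells (in order): (1,4), (3,0), (3,1).
A hidden cell only influences target cells in its own 3x3 neighborhood. Try each of the 2^3 = 8 assignments, step the completed generation 0 forward once under B3/S23, and compare with the target:
  (1,4)=. (3,0)=. (3,1)=. -> step gives (0,3)='.' but target has '#' -> reject
  (1,4)=. (3,0)=. (3,1)=# -> step gives (0,3)='.' but target has '#' -> reject
  (1,4)=. (3,0)=# (3,1)=. -> step gives (0,3)='.' but target has '#' -> reject
  (1,4)=. (3,0)=# (3,1)=# -> step gives (0,3)='.' but target has '#' -> reject
  (1,4)=# (3,0)=. (3,1)=. -> step gives (2,1)='.' but target has '#' -> reject
  (1,4)=# (3,0)=. (3,1)=# -> step gives (2,1)='.' but target has '#' -> reject
  (1,4)=# (3,0)=# (3,1)=. -> step gives (2,1)='.' but target has '#' -> reject
  (1,4)=# (3,0)=# (3,1)=# -> step reproduces the target at every cell -> ACCEPT
Unique solution: (1,4)=live, (3,0)=live, (3,1)=live.
Check: live-neighbor counts of every cell in the completed generation 0:
10323
12443
23353
12322
Applying B3/S23 to generation 0 with these counts gives:
..###
....#
.##.#
.###.
which matches the target exactly.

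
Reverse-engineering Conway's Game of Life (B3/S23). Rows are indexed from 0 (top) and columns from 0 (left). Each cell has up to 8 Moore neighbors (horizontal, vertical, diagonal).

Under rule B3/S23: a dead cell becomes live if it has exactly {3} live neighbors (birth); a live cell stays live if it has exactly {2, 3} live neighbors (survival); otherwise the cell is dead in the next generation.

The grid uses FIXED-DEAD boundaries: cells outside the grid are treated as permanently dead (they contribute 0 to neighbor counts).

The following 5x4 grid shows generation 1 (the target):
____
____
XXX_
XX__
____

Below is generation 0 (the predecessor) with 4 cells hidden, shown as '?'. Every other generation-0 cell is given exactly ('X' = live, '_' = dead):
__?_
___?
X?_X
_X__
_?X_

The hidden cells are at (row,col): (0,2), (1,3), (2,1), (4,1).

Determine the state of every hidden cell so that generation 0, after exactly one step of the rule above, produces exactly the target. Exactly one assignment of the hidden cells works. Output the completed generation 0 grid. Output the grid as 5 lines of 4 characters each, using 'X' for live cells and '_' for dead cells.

Answer: ____
____
XX_X
_X__
__X_

Derivation:
Hidden generation-0 cells (in order): (0,2), (1,3), (2,1), (4,1).
A hidden cell only influences target cells in its own 3x3 neighborhood. Try each of the 2^4 = 16 assignments, step the completed generation 0 forward once under B3/S23, and compare with the target:
  (0,2)=_ (1,3)=_ (2,1)=_ (4,1)=_ -> step gives (2,0)='_' but target has 'X' -> reject
  (0,2)=_ (1,3)=_ (2,1)=_ (4,1)=X -> step gives (2,0)='_' but target has 'X' -> reject
  (0,2)=_ (1,3)=_ (2,1)=X (4,1)=_ -> step reproduces the target at every cell -> ACCEPT
  (0,2)=_ (1,3)=_ (2,1)=X (4,1)=X -> step gives (3,0)='_' but target has 'X' -> reject
  (0,2)=_ (1,3)=X (2,1)=_ (4,1)=_ -> step gives (2,0)='_' but target has 'X' -> reject
  (0,2)=_ (1,3)=X (2,1)=_ (4,1)=X -> step gives (2,0)='_' but target has 'X' -> reject
  (0,2)=_ (1,3)=X (2,1)=X (4,1)=_ -> step gives (1,2)='X' but target has '_' -> reject
  (0,2)=_ (1,3)=X (2,1)=X (4,1)=X -> step gives (1,2)='X' but target has '_' -> reject
  (0,2)=X (1,3)=_ (2,1)=_ (4,1)=_ -> step gives (2,0)='_' but target has 'X' -> reject
  (0,2)=X (1,3)=_ (2,1)=_ (4,1)=X -> step gives (2,0)='_' but target has 'X' -> reject
  (0,2)=X (1,3)=_ (2,1)=X (4,1)=_ -> step gives (1,1)='X' but target has '_' -> reject
  (0,2)=X (1,3)=_ (2,1)=X (4,1)=X -> step gives (1,1)='X' but target has '_' -> reject
  (0,2)=X (1,3)=X (2,1)=_ (4,1)=_ -> step gives (1,2)='X' but target has '_' -> reject
  (0,2)=X (1,3)=X (2,1)=_ (4,1)=X -> step gives (1,2)='X' but target has '_' -> reject
  (0,2)=X (1,3)=X (2,1)=X (4,1)=_ -> step gives (1,1)='X' but target has '_' -> reject
  (0,2)=X (1,3)=X (2,1)=X (4,1)=X -> step gives (1,1)='X' but target has '_' -> reject
Unique solution: (0,2)=dead, (1,3)=dead, (2,1)=live, (4,1)=dead.
Check: live-neighbor counts of every cell in the completed generation 0:
0000
2221
2230
3342
1211
Applying B3/S23 to generation 0 with these counts gives:
____
____
XXX_
XX__
____
which matches the target exactly.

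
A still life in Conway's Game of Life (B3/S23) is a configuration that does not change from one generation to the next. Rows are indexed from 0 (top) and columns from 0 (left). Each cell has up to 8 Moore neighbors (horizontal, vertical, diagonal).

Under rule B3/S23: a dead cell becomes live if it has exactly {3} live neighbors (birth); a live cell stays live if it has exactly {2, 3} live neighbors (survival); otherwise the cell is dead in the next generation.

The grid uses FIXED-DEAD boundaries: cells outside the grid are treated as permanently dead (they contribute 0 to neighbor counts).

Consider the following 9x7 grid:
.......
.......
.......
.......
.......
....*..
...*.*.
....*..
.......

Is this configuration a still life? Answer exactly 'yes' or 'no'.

Compute generation 1 and compare to generation 0 (given above):
Generation 1:
.......
.......
.......
.......
.......
....*..
...*.*.
....*..
.......
The grids are IDENTICAL -> still life.

Answer: yes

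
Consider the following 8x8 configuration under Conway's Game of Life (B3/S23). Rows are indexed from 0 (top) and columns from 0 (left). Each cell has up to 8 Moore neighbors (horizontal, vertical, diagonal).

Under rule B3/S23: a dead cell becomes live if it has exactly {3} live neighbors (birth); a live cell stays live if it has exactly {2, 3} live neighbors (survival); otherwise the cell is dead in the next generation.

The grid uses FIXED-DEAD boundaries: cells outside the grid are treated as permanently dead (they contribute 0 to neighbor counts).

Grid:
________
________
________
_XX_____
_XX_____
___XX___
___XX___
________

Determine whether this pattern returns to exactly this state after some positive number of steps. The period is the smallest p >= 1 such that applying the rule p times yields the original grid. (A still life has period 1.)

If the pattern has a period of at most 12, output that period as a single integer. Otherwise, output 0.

Answer: 2

Derivation:
Simulating and comparing each generation to the original:
Gen 0 (original, given above): 8 live cells
Gen 1: 6 live cells, differs from original
Gen 2: 8 live cells, MATCHES original -> period = 2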